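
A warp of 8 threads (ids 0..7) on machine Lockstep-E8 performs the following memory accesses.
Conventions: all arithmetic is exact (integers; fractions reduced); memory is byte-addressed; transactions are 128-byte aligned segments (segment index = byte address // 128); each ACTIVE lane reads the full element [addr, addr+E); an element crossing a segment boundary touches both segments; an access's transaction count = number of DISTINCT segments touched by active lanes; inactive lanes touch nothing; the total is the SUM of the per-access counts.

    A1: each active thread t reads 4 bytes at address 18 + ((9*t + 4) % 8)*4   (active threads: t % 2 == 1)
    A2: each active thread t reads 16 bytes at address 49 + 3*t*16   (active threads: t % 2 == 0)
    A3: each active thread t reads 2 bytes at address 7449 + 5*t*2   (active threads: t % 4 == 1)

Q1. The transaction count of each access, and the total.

A1: 1 transaction
A2: 3 transactions
A3: 1 transaction

Answer: 1,3,1; total 5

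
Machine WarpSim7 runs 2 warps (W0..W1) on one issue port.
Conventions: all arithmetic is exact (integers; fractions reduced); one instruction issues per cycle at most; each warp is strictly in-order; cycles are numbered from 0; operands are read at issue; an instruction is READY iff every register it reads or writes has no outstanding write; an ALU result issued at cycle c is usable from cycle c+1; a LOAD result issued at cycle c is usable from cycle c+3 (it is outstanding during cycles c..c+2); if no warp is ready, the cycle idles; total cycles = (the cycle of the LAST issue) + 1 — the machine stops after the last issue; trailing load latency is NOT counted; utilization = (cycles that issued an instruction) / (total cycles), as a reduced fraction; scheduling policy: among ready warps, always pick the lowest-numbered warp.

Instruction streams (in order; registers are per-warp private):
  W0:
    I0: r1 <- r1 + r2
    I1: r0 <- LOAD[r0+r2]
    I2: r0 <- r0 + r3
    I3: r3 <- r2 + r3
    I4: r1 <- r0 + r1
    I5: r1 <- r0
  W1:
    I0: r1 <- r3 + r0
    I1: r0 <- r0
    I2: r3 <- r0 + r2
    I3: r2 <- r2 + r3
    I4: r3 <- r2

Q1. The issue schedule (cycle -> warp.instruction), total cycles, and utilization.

cycle 0: W0.I0
cycle 1: W0.I1
cycle 2: W1.I0
cycle 3: W1.I1
cycle 4: W0.I2
cycle 5: W0.I3
cycle 6: W0.I4
cycle 7: W0.I5
cycle 8: W1.I2
cycle 9: W1.I3
cycle 10: W1.I4

Answer: 11 cycles, utilization 1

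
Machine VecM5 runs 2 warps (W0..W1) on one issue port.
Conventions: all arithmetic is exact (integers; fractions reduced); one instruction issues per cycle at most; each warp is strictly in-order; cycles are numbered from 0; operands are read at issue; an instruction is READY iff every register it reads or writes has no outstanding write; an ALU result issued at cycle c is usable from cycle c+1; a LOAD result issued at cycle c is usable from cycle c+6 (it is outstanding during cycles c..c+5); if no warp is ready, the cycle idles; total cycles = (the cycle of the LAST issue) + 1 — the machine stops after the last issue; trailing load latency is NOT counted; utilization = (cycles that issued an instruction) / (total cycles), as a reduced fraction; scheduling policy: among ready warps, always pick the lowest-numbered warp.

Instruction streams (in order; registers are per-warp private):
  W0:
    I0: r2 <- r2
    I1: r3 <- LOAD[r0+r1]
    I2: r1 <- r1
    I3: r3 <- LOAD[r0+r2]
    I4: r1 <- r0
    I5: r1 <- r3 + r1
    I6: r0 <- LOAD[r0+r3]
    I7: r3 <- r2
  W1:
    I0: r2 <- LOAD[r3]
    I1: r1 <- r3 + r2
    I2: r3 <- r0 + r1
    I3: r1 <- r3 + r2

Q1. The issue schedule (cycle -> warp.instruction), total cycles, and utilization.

cycle 0: W0.I0
cycle 1: W0.I1
cycle 2: W0.I2
cycle 3: W1.I0
cycle 4: idle
cycle 5: idle
cycle 6: idle
cycle 7: W0.I3
cycle 8: W0.I4
cycle 9: W1.I1
cycle 10: W1.I2
cycle 11: W1.I3
cycle 12: idle
cycle 13: W0.I5
cycle 14: W0.I6
cycle 15: W0.I7

Answer: 16 cycles, utilization 3/4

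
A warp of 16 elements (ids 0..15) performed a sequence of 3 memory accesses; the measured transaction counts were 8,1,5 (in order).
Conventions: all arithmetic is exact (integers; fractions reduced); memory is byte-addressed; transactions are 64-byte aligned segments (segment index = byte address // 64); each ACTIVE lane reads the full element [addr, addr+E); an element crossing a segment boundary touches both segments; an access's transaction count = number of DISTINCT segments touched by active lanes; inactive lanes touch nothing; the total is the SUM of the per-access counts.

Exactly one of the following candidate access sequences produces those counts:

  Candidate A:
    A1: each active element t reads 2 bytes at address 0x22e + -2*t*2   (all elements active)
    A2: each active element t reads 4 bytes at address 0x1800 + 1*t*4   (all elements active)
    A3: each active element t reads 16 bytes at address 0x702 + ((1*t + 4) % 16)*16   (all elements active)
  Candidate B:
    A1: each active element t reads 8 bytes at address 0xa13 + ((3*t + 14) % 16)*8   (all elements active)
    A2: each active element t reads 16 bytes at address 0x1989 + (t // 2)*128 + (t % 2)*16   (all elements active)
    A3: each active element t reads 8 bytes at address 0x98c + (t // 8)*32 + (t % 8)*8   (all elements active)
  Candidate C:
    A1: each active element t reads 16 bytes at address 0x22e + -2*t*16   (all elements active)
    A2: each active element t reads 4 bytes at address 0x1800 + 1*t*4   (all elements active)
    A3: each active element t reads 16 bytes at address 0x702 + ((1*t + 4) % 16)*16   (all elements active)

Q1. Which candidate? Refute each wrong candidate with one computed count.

A: A1 gives 2 transactions, not 8
B: A1 gives 3 transactions, not 8
C: all counts match (8,1,5)

Answer: C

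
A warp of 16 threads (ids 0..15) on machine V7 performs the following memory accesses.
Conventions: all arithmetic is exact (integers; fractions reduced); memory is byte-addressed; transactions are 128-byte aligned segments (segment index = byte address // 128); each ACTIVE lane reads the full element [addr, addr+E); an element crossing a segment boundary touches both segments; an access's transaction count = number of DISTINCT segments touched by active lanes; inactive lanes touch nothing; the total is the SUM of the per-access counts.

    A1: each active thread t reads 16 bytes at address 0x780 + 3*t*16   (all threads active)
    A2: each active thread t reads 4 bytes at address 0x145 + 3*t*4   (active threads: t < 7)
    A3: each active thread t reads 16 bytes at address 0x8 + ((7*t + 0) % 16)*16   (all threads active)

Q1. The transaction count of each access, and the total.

A1: 6 transactions
A2: 2 transactions
A3: 3 transactions

Answer: 6,2,3; total 11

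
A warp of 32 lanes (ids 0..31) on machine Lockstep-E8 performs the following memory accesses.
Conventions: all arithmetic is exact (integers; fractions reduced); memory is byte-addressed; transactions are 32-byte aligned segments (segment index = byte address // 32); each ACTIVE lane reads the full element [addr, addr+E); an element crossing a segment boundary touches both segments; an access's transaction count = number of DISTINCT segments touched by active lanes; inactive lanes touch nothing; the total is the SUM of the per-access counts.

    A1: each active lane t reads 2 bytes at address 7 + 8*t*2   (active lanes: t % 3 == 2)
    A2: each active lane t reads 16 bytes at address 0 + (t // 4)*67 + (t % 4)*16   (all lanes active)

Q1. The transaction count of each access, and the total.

A1: 10 transactions
A2: 17 transactions

Answer: 10,17; total 27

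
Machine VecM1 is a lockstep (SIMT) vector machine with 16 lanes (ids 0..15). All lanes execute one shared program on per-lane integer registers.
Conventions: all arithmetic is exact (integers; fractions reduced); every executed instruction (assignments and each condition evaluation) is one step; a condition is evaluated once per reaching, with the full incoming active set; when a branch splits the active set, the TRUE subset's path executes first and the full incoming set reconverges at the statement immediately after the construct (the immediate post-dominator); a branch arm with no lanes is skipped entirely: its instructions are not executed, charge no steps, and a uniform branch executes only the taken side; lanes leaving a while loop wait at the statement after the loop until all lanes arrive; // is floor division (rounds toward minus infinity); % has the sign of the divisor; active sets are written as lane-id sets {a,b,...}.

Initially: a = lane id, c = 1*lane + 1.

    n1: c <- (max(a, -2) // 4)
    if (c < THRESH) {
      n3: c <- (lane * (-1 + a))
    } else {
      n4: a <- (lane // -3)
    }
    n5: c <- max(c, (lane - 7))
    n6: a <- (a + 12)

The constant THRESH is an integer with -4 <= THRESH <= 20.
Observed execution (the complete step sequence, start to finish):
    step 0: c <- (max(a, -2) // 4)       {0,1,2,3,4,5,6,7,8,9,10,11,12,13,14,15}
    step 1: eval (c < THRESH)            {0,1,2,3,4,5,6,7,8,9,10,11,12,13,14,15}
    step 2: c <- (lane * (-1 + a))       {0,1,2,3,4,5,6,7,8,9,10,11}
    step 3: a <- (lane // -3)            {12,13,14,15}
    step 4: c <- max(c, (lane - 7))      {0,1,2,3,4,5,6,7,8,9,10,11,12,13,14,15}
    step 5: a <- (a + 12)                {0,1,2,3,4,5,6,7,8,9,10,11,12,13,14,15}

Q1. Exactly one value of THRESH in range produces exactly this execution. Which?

Answer: THRESH = 3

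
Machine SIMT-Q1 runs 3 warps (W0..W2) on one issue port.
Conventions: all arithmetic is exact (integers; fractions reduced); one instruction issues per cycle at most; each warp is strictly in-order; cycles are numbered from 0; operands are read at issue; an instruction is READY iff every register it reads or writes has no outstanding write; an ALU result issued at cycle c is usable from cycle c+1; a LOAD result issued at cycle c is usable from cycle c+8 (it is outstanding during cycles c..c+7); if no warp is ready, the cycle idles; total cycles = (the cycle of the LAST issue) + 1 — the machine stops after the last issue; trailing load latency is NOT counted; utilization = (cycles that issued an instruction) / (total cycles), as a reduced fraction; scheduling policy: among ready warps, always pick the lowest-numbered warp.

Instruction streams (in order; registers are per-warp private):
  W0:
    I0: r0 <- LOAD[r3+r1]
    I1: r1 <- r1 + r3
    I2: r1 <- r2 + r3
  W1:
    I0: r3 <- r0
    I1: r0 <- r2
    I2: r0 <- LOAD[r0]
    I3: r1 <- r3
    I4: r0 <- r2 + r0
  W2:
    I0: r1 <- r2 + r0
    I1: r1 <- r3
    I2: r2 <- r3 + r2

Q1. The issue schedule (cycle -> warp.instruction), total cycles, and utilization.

cycle 0: W0.I0
cycle 1: W0.I1
cycle 2: W0.I2
cycle 3: W1.I0
cycle 4: W1.I1
cycle 5: W1.I2
cycle 6: W1.I3
cycle 7: W2.I0
cycle 8: W2.I1
cycle 9: W2.I2
cycle 10: idle
cycle 11: idle
cycle 12: idle
cycle 13: W1.I4

Answer: 14 cycles, utilization 11/14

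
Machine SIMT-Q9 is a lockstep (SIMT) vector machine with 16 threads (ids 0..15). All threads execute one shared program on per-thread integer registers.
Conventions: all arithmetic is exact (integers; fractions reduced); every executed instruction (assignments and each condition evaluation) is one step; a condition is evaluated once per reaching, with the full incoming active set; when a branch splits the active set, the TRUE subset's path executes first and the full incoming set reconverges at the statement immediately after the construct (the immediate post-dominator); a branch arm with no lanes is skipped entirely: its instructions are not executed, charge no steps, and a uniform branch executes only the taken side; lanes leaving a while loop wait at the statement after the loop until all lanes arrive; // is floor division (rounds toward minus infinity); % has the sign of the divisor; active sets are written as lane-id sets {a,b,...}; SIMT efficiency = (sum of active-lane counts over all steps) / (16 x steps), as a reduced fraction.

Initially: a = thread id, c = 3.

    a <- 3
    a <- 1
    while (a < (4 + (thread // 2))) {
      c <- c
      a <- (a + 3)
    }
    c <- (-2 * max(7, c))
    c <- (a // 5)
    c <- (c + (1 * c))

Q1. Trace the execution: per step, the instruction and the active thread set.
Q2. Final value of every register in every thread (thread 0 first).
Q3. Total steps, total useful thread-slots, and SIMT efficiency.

step 0: a <- 3                       {0,1,2,3,4,5,6,7,8,9,10,11,12,13,14,15}
step 1: a <- 1                       {0,1,2,3,4,5,6,7,8,9,10,11,12,13,14,15}
step 2: eval (a < (4 + (thread // 2))) {0,1,2,3,4,5,6,7,8,9,10,11,12,13,14,15}
step 3: c <- c                       {0,1,2,3,4,5,6,7,8,9,10,11,12,13,14,15}
step 4: a <- (a + 3)                 {0,1,2,3,4,5,6,7,8,9,10,11,12,13,14,15}
step 5: eval (a < (4 + (thread // 2))) {0,1,2,3,4,5,6,7,8,9,10,11,12,13,14,15}
step 6: c <- c                       {2,3,4,5,6,7,8,9,10,11,12,13,14,15}
step 7: a <- (a + 3)                 {2,3,4,5,6,7,8,9,10,11,12,13,14,15}
step 8: eval (a < (4 + (thread // 2))) {2,3,4,5,6,7,8,9,10,11,12,13,14,15}
step 9: c <- c                       {8,9,10,11,12,13,14,15}
step 10: a <- (a + 3)                 {8,9,10,11,12,13,14,15}
step 11: eval (a < (4 + (thread // 2))) {8,9,10,11,12,13,14,15}
step 12: c <- c                       {14,15}
step 13: a <- (a + 3)                 {14,15}
step 14: eval (a < (4 + (thread // 2))) {14,15}
step 15: c <- (-2 * max(7, c))        {0,1,2,3,4,5,6,7,8,9,10,11,12,13,14,15}
step 16: c <- (a // 5)                {0,1,2,3,4,5,6,7,8,9,10,11,12,13,14,15}
step 17: c <- (c + (1 * c))           {0,1,2,3,4,5,6,7,8,9,10,11,12,13,14,15}

Answer: 18 steps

a: 4,4,7,7,7,7,7,7,10,10,10,10,10,10,13,13
c: 0,0,2,2,2,2,2,2,4,4,4,4,4,4,4,4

steps = 18; useful = 216; efficiency = 216/288 = 3/4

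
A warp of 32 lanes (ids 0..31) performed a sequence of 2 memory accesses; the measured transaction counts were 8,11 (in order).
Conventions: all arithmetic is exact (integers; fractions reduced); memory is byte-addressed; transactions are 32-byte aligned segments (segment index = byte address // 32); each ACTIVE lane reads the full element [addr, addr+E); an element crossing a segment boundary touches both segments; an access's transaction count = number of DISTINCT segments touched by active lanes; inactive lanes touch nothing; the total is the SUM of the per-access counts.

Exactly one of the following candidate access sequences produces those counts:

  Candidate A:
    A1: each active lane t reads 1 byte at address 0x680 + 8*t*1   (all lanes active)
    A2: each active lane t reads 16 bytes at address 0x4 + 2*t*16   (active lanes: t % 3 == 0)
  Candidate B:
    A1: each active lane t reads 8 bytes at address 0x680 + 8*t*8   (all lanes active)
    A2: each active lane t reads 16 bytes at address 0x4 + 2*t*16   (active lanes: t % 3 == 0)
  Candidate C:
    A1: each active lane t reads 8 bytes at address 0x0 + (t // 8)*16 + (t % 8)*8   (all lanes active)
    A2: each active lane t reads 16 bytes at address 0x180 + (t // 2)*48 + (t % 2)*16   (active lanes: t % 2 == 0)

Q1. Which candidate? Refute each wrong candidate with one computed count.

B: A1 gives 32 transactions, not 8
C: A1 gives 4 transactions, not 8
A: all counts match (8,11)

Answer: A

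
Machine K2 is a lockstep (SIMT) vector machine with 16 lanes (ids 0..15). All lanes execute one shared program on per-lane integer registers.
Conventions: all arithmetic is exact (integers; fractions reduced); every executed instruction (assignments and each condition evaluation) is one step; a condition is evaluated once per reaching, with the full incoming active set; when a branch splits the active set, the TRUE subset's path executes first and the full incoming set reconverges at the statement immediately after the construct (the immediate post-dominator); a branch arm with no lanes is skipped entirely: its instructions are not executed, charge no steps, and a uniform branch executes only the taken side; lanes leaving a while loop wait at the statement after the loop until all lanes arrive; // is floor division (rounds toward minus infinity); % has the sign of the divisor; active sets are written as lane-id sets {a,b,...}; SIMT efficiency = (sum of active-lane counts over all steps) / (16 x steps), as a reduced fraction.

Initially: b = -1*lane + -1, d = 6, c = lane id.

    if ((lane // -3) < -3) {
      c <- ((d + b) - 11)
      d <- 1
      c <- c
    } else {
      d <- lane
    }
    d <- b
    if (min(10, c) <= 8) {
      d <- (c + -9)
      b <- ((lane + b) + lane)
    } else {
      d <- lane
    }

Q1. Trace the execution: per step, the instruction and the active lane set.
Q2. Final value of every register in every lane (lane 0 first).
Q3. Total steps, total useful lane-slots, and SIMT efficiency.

step 0: eval ((lane // -3) < -3)     {0,1,2,3,4,5,6,7,8,9,10,11,12,13,14,15}
step 1: c <- ((d + b) - 11)          {10,11,12,13,14,15}
step 2: d <- 1                       {10,11,12,13,14,15}
step 3: c <- c                       {10,11,12,13,14,15}
step 4: d <- lane                    {0,1,2,3,4,5,6,7,8,9}
step 5: d <- b                       {0,1,2,3,4,5,6,7,8,9,10,11,12,13,14,15}
step 6: eval (min(10, c) <= 8)       {0,1,2,3,4,5,6,7,8,9,10,11,12,13,14,15}
step 7: d <- (c + -9)                {0,1,2,3,4,5,6,7,8,10,11,12,13,14,15}
step 8: b <- ((lane + b) + lane)     {0,1,2,3,4,5,6,7,8,10,11,12,13,14,15}
step 9: d <- lane                    {9}

Answer: 10 steps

b: -1,0,1,2,3,4,5,6,7,-10,9,10,11,12,13,14
d: -9,-8,-7,-6,-5,-4,-3,-2,-1,9,-25,-26,-27,-28,-29,-30
c: 0,1,2,3,4,5,6,7,8,9,-16,-17,-18,-19,-20,-21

steps = 10; useful = 107; efficiency = 107/160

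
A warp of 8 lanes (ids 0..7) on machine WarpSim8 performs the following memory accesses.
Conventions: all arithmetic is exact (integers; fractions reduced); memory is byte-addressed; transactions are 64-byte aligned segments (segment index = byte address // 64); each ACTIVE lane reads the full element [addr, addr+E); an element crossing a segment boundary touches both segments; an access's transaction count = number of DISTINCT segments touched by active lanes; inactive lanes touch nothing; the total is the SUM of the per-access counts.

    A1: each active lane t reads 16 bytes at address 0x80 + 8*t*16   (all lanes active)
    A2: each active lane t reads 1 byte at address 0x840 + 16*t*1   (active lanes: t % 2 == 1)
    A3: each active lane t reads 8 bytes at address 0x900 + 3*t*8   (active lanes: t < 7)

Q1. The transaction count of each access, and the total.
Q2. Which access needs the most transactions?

A1: 8 transactions
A2: 2 transactions
A3: 3 transactions

Answer: 8,2,3; total 13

Answer: A1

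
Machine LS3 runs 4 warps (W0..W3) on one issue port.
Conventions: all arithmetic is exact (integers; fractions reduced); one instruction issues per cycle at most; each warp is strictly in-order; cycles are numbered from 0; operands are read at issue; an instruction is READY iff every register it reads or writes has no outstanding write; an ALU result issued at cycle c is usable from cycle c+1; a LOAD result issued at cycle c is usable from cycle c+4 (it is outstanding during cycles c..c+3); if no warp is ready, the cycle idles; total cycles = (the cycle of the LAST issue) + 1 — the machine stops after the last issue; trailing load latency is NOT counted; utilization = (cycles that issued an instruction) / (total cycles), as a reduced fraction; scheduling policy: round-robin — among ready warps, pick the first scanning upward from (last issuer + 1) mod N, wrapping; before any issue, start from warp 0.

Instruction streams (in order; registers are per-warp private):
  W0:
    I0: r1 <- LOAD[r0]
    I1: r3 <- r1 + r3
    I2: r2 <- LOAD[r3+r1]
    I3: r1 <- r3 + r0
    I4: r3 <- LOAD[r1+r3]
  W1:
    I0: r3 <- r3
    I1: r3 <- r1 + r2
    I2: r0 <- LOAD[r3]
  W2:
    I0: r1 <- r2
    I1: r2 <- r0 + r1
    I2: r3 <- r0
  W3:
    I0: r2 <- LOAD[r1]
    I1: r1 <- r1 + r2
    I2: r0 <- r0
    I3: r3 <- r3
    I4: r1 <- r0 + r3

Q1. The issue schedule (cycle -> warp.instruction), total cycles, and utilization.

cycle 0: W0.I0
cycle 1: W1.I0
cycle 2: W2.I0
cycle 3: W3.I0
cycle 4: W0.I1
cycle 5: W1.I1
cycle 6: W2.I1
cycle 7: W3.I1
cycle 8: W0.I2
cycle 9: W1.I2
cycle 10: W2.I2
cycle 11: W3.I2
cycle 12: W0.I3
cycle 13: W3.I3
cycle 14: W0.I4
cycle 15: W3.I4

Answer: 16 cycles, utilization 1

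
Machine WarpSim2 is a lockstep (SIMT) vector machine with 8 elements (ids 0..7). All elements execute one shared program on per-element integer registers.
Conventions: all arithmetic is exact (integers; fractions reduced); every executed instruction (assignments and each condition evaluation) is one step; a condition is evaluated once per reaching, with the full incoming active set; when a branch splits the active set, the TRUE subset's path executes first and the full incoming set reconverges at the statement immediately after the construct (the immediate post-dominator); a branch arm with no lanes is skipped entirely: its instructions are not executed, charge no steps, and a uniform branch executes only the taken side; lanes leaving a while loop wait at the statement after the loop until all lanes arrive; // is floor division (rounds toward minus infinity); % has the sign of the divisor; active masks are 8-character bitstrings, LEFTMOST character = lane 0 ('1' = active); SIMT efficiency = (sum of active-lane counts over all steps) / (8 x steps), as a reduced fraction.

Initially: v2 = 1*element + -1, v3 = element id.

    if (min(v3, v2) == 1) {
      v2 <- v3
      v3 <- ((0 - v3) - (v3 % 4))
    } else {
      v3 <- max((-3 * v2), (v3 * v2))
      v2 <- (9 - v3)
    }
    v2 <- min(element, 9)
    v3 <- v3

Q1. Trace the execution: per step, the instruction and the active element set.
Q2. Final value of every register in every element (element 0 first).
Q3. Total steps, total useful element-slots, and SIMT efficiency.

step 0: eval (min(v3, v2) == 1)      11111111
step 1: v2 <- v3                     00100000
step 2: v3 <- ((0 - v3) - (v3 % 4))  00100000
step 3: v3 <- max((-3 * v2), (v3 * v2)) 11011111
step 4: v2 <- (9 - v3)               11011111
step 5: v2 <- min(element, 9)        11111111
step 6: v3 <- v3                     11111111

Answer: 7 steps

v2: 0,1,2,3,4,5,6,7
v3: 3,0,-4,6,12,20,30,42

steps = 7; useful = 40; efficiency = 40/56 = 5/7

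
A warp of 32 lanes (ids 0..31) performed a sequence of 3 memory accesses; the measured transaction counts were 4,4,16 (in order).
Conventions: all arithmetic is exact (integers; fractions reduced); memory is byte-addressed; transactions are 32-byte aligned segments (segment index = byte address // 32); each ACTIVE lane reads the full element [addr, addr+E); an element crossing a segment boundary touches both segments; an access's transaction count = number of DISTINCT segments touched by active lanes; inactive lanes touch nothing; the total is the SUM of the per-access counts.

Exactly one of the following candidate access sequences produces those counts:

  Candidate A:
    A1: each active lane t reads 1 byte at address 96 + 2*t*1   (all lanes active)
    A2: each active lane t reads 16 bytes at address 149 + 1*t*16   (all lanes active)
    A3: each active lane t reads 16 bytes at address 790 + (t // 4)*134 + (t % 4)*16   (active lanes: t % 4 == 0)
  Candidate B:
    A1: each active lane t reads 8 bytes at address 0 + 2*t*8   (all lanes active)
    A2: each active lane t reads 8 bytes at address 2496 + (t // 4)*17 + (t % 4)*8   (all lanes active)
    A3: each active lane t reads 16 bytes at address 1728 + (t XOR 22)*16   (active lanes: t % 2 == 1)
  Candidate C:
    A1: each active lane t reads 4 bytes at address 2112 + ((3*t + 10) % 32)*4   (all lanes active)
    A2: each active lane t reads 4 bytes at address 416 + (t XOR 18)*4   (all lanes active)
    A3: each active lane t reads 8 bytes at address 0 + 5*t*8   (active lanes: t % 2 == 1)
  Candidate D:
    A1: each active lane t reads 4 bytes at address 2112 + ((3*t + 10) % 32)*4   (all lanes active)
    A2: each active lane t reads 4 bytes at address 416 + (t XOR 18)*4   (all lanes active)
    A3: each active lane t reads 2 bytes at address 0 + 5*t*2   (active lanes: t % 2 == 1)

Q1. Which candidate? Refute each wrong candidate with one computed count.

A: A1 gives 2 transactions, not 4
B: A1 gives 16 transactions, not 4
D: A3 gives 10 transactions, not 16
C: all counts match (4,4,16)

Answer: C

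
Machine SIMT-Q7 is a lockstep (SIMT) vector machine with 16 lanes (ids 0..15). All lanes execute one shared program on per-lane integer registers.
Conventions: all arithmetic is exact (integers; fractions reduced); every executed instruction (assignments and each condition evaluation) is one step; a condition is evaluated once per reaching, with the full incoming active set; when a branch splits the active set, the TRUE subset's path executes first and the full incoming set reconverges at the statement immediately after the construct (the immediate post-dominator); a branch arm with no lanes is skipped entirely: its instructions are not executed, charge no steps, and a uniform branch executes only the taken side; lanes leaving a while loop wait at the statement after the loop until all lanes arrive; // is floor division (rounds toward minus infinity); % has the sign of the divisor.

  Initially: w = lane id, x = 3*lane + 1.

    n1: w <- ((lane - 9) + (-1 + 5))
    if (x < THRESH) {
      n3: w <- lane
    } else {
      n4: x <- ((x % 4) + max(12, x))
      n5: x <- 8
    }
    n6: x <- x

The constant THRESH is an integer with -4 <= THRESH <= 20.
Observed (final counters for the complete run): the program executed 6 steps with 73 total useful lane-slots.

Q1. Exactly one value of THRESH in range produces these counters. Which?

Answer: THRESH = 20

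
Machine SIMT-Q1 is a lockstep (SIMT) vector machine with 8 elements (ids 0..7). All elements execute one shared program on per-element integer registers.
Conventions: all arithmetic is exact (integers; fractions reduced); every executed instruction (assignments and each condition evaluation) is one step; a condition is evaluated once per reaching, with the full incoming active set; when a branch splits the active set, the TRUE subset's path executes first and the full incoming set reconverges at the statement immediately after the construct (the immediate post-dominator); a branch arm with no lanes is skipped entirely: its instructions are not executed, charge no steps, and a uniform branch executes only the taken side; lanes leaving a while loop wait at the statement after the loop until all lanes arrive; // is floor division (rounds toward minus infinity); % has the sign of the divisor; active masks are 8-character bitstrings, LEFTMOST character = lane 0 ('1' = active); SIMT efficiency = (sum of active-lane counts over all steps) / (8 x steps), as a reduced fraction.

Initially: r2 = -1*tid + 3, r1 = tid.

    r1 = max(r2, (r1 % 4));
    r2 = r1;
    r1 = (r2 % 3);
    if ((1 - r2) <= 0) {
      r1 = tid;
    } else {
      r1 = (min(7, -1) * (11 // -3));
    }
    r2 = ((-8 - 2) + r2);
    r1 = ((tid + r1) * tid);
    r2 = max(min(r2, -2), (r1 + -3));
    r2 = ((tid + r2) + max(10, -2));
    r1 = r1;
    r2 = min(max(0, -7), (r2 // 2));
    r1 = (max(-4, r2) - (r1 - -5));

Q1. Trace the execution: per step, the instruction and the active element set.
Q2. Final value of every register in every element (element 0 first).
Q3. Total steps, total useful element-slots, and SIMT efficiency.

step 0: r1 <- max(r2, (r1 % 4))      11111111
step 1: r2 <- r1                     11111111
step 2: r1 <- (r2 % 3)               11111111
step 3: eval ((1 - r2) <= 0)         11111111
step 4: r1 <- tid                    11110111
step 5: r1 <- (min(7, -1) * (11 // -3)) 00001000
step 6: r2 <- ((-8 - 2) + r2)        11111111
step 7: r1 <- ((tid + r1) * tid)     11111111
step 8: r2 <- max(min(r2, -2), (r1 + -3)) 11111111
step 9: r2 <- ((tid + r2) + max(10, -2)) 11111111
step 10: r1 <- r1                     11111111
step 11: r2 <- min(max(0, -7), (r2 // 2)) 11111111
step 12: r1 <- (max(-4, r2) - (r1 - -5)) 11111111

Answer: 13 steps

r2: 0,0,0,0,0,0,0,0
r1: -5,-7,-13,-23,-37,-55,-77,-103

steps = 13; useful = 96; efficiency = 96/104 = 12/13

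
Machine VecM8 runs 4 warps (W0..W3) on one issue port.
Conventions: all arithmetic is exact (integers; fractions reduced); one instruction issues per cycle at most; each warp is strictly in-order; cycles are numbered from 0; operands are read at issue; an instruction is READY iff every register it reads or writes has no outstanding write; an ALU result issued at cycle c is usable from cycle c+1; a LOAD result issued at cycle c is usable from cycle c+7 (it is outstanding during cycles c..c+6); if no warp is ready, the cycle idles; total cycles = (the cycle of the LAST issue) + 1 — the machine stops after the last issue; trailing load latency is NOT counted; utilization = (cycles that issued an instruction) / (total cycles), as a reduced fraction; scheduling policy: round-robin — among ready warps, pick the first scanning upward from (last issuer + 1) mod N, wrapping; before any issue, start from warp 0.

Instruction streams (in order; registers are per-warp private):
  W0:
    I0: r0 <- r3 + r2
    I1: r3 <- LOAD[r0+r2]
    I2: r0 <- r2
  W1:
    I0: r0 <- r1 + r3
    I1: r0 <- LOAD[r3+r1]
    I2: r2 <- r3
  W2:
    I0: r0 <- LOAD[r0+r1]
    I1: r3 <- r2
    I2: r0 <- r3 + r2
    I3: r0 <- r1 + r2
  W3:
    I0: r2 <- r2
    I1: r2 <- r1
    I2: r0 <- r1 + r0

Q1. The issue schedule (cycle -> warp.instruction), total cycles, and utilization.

cycle 0: W0.I0
cycle 1: W1.I0
cycle 2: W2.I0
cycle 3: W3.I0
cycle 4: W0.I1
cycle 5: W1.I1
cycle 6: W2.I1
cycle 7: W3.I1
cycle 8: W0.I2
cycle 9: W1.I2
cycle 10: W2.I2
cycle 11: W3.I2
cycle 12: W2.I3

Answer: 13 cycles, utilization 1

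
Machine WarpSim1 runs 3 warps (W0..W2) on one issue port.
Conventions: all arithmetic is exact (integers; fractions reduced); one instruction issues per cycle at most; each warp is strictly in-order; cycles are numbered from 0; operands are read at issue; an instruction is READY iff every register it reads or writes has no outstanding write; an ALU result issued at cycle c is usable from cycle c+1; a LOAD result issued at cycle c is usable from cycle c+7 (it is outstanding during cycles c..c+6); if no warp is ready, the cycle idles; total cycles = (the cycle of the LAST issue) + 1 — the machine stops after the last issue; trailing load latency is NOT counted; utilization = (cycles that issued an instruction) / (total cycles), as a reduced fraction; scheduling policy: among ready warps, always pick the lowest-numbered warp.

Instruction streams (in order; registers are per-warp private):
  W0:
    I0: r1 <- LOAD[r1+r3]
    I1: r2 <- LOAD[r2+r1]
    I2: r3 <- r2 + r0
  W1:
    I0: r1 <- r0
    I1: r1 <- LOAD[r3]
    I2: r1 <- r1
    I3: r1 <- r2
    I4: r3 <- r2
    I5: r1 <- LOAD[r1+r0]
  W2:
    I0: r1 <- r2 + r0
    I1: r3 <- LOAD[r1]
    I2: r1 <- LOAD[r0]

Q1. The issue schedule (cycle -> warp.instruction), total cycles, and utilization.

cycle 0: W0.I0
cycle 1: W1.I0
cycle 2: W1.I1
cycle 3: W2.I0
cycle 4: W2.I1
cycle 5: W2.I2
cycle 6: idle
cycle 7: W0.I1
cycle 8: idle
cycle 9: W1.I2
cycle 10: W1.I3
cycle 11: W1.I4
cycle 12: W1.I5
cycle 13: idle
cycle 14: W0.I2

Answer: 15 cycles, utilization 4/5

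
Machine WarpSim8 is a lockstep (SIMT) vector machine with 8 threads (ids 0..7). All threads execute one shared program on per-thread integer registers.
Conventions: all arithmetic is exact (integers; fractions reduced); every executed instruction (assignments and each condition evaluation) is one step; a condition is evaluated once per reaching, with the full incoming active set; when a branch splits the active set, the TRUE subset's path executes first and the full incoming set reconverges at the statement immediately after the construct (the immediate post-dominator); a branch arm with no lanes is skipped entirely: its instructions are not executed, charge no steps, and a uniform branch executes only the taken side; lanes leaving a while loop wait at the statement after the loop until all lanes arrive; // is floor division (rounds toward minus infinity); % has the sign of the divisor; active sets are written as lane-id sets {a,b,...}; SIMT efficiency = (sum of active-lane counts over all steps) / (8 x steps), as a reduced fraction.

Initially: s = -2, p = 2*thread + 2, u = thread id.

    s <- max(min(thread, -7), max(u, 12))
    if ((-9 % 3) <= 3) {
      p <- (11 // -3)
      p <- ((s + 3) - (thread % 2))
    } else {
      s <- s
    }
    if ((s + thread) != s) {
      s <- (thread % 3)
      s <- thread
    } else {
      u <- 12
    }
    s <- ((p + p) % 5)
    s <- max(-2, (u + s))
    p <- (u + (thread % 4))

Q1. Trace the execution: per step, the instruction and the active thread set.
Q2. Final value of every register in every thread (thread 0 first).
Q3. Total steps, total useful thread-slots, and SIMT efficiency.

step 0: s <- max(min(thread, -7), max(u, 12)) {0,1,2,3,4,5,6,7}
step 1: eval ((-9 % 3) <= 3)         {0,1,2,3,4,5,6,7}
step 2: p <- (11 // -3)              {0,1,2,3,4,5,6,7}
step 3: p <- ((s + 3) - (thread % 2)) {0,1,2,3,4,5,6,7}
step 4: eval ((s + thread) != s)     {0,1,2,3,4,5,6,7}
step 5: s <- (thread % 3)            {1,2,3,4,5,6,7}
step 6: s <- thread                  {1,2,3,4,5,6,7}
step 7: u <- 12                      {0}
step 8: s <- ((p + p) % 5)           {0,1,2,3,4,5,6,7}
step 9: s <- max(-2, (u + s))        {0,1,2,3,4,5,6,7}
step 10: p <- (u + (thread % 4))      {0,1,2,3,4,5,6,7}

Answer: 11 steps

s: 12,4,2,6,4,8,6,10
p: 12,2,4,6,4,6,8,10
u: 12,1,2,3,4,5,6,7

steps = 11; useful = 79; efficiency = 79/88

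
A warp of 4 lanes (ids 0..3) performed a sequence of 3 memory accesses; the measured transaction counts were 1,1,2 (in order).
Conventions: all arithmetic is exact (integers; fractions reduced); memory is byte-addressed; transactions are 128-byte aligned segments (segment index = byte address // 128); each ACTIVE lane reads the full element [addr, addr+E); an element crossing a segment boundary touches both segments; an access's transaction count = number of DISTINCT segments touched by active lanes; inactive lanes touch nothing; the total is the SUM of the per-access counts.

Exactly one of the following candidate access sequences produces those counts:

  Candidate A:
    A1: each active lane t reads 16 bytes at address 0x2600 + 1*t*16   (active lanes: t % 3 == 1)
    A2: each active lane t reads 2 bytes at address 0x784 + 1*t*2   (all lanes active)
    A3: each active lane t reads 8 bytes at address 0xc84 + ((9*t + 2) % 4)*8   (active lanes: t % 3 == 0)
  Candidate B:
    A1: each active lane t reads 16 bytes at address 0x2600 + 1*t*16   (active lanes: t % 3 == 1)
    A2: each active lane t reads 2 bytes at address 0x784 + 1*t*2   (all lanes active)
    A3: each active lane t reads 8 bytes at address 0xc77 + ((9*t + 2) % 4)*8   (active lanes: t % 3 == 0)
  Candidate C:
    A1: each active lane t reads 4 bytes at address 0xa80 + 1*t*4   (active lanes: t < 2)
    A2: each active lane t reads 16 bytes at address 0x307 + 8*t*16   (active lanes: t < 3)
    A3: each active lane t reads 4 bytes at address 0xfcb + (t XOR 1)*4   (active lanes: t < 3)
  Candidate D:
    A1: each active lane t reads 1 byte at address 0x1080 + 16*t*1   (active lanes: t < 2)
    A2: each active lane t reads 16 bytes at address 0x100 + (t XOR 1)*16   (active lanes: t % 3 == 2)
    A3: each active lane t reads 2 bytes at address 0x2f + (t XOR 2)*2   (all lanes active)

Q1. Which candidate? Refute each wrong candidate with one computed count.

A: A3 gives 1 transaction, not 2
C: A2 gives 3 transactions, not 1
D: A3 gives 1 transaction, not 2
B: all counts match (1,1,2)

Answer: B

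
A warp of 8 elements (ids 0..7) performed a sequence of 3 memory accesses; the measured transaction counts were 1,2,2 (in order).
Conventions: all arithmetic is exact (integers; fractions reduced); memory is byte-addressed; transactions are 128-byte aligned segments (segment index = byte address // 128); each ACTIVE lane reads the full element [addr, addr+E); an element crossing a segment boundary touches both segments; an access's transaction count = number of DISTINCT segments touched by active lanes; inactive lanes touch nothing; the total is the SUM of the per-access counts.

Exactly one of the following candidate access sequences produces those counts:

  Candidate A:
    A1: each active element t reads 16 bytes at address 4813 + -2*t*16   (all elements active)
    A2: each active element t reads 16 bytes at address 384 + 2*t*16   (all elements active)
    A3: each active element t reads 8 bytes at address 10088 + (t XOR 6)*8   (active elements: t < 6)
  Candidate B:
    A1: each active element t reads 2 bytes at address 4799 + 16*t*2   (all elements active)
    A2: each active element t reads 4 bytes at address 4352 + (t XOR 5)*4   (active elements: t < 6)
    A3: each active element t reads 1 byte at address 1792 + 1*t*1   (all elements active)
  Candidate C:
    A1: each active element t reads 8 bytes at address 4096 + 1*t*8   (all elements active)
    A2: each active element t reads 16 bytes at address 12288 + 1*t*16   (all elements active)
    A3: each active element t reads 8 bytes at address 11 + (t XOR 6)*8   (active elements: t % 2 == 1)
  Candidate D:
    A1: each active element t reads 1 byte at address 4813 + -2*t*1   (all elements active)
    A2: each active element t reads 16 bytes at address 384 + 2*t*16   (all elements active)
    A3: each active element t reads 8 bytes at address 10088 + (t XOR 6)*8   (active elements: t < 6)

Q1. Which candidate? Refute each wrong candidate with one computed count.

A: A1 gives 3 transactions, not 1
B: A1 gives 3 transactions, not 1
C: A2 gives 1 transaction, not 2
D: all counts match (1,2,2)

Answer: D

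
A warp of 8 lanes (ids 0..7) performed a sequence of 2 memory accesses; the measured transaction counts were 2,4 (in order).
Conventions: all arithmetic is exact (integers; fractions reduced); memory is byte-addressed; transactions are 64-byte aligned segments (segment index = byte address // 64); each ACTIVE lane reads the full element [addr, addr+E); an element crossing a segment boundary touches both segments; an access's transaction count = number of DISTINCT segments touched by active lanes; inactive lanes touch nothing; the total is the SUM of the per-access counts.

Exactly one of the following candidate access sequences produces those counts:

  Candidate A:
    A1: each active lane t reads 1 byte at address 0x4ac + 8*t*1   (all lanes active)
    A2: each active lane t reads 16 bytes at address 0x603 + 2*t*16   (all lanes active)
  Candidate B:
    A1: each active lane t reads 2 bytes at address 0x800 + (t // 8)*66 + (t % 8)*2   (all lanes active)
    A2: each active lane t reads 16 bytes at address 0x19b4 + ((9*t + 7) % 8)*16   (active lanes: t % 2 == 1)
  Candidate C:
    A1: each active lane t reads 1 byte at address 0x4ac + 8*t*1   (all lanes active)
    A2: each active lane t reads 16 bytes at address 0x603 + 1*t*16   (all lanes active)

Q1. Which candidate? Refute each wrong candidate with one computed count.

B: A1 gives 1 transaction, not 2
C: A2 gives 3 transactions, not 4
A: all counts match (2,4)

Answer: A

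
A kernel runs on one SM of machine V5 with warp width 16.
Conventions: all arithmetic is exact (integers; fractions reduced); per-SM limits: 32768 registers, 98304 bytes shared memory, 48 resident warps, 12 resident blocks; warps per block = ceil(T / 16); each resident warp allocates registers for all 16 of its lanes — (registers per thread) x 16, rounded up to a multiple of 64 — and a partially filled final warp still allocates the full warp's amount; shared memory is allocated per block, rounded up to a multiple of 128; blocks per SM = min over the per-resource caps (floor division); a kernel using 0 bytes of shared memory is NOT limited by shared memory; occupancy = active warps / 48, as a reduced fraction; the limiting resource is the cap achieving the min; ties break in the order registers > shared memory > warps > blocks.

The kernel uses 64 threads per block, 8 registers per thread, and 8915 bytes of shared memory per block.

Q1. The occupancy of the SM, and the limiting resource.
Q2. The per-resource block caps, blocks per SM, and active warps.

Answer: occupancy 5/6, limited by shared memory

registers: 64 blocks
shared memory: 10 blocks
warps: 12 blocks
blocks: 12 blocks

Answer: 10 blocks, 40 active warps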